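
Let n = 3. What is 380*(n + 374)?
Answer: 143260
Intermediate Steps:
380*(n + 374) = 380*(3 + 374) = 380*377 = 143260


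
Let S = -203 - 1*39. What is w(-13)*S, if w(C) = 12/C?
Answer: 2904/13 ≈ 223.38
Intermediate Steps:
S = -242 (S = -203 - 39 = -242)
w(-13)*S = (12/(-13))*(-242) = (12*(-1/13))*(-242) = -12/13*(-242) = 2904/13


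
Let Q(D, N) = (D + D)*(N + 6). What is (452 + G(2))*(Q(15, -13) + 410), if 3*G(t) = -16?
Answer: 268000/3 ≈ 89333.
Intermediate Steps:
G(t) = -16/3 (G(t) = (1/3)*(-16) = -16/3)
Q(D, N) = 2*D*(6 + N) (Q(D, N) = (2*D)*(6 + N) = 2*D*(6 + N))
(452 + G(2))*(Q(15, -13) + 410) = (452 - 16/3)*(2*15*(6 - 13) + 410) = 1340*(2*15*(-7) + 410)/3 = 1340*(-210 + 410)/3 = (1340/3)*200 = 268000/3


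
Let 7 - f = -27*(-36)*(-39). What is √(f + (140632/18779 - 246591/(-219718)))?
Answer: √645633241266933057639990/4126084322 ≈ 194.74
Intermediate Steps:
f = 37915 (f = 7 - (-27*(-36))*(-39) = 7 - 972*(-39) = 7 - 1*(-37908) = 7 + 37908 = 37915)
√(f + (140632/18779 - 246591/(-219718))) = √(37915 + (140632/18779 - 246591/(-219718))) = √(37915 + (140632*(1/18779) - 246591*(-1/219718))) = √(37915 + (140632/18779 + 246591/219718)) = √(37915 + 35530114165/4126084322) = √(156476017182795/4126084322) = √645633241266933057639990/4126084322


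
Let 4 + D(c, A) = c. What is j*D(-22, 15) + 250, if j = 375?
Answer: -9500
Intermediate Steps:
D(c, A) = -4 + c
j*D(-22, 15) + 250 = 375*(-4 - 22) + 250 = 375*(-26) + 250 = -9750 + 250 = -9500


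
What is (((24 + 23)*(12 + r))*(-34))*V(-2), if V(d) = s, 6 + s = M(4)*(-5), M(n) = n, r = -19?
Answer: -290836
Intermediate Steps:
s = -26 (s = -6 + 4*(-5) = -6 - 20 = -26)
V(d) = -26
(((24 + 23)*(12 + r))*(-34))*V(-2) = (((24 + 23)*(12 - 19))*(-34))*(-26) = ((47*(-7))*(-34))*(-26) = -329*(-34)*(-26) = 11186*(-26) = -290836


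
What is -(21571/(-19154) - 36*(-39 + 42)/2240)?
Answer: 6298459/5363120 ≈ 1.1744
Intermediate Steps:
-(21571/(-19154) - 36*(-39 + 42)/2240) = -(21571*(-1/19154) - 36*3*(1/2240)) = -(-21571/19154 - 108*1/2240) = -(-21571/19154 - 27/560) = -1*(-6298459/5363120) = 6298459/5363120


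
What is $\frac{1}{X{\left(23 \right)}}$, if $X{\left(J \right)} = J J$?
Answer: $\frac{1}{529} \approx 0.0018904$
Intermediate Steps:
$X{\left(J \right)} = J^{2}$
$\frac{1}{X{\left(23 \right)}} = \frac{1}{23^{2}} = \frac{1}{529}$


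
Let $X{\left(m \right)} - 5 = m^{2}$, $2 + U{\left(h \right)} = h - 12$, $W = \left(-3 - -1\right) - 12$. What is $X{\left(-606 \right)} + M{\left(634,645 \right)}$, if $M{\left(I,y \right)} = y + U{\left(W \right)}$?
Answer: $367858$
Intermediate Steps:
$W = -14$ ($W = \left(-3 + 1\right) - 12 = -2 - 12 = -14$)
$U{\left(h \right)} = -14 + h$ ($U{\left(h \right)} = -2 + \left(h - 12\right) = -2 + \left(-12 + h\right) = -14 + h$)
$M{\left(I,y \right)} = -28 + y$ ($M{\left(I,y \right)} = y - 28 = -28 + y$)
$X{\left(m \right)} = 5 + m^{2}$
$X{\left(-606 \right)} + M{\left(634,645 \right)} = \left(5 + \left(-606\right)^{2}\right) + \left(-28 + 645\right) = \left(5 + 367236\right) + 617 = 367241 + 617 = 367858$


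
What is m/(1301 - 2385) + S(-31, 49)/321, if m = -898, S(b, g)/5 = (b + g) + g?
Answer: 325699/173982 ≈ 1.8720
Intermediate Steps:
S(b, g) = 5*b + 10*g (S(b, g) = 5*((b + g) + g) = 5*(b + 2*g) = 5*b + 10*g)
m/(1301 - 2385) + S(-31, 49)/321 = -898/(1301 - 2385) + (5*(-31) + 10*49)/321 = -898/(-1084) + (-155 + 490)*(1/321) = -898*(-1/1084) + 335*(1/321) = 449/542 + 335/321 = 325699/173982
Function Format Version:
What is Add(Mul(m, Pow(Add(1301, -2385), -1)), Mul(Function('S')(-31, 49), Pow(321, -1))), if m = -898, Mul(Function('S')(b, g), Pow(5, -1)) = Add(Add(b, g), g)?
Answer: Rational(325699, 173982) ≈ 1.8720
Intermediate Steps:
Function('S')(b, g) = Add(Mul(5, b), Mul(10, g)) (Function('S')(b, g) = Mul(5, Add(Add(b, g), g)) = Mul(5, Add(b, Mul(2, g))) = Add(Mul(5, b), Mul(10, g)))
Add(Mul(m, Pow(Add(1301, -2385), -1)), Mul(Function('S')(-31, 49), Pow(321, -1))) = Add(Mul(-898, Pow(Add(1301, -2385), -1)), Mul(Add(Mul(5, -31), Mul(10, 49)), Pow(321, -1))) = Add(Mul(-898, Pow(-1084, -1)), Mul(Add(-155, 490), Rational(1, 321))) = Add(Mul(-898, Rational(-1, 1084)), Mul(335, Rational(1, 321))) = Add(Rational(449, 542), Rational(335, 321)) = Rational(325699, 173982)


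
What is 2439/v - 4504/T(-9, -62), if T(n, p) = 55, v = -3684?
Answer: -5575627/67540 ≈ -82.553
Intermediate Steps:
2439/v - 4504/T(-9, -62) = 2439/(-3684) - 4504/55 = 2439*(-1/3684) - 4504*1/55 = -813/1228 - 4504/55 = -5575627/67540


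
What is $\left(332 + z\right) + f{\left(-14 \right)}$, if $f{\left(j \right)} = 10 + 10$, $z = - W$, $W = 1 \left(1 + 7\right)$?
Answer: $344$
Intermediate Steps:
$W = 8$ ($W = 1 \cdot 8 = 8$)
$z = -8$ ($z = \left(-1\right) 8 = -8$)
$f{\left(j \right)} = 20$
$\left(332 + z\right) + f{\left(-14 \right)} = \left(332 - 8\right) + 20 = 324 + 20 = 344$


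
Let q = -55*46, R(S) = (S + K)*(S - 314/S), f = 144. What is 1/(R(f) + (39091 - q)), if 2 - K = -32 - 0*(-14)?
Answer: 36/2407135 ≈ 1.4956e-5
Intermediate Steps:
K = 34 (K = 2 - (-32 - 0*(-14)) = 2 - (-32 - 1*0) = 2 - (-32 + 0) = 2 - 1*(-32) = 2 + 32 = 34)
R(S) = (34 + S)*(S - 314/S) (R(S) = (S + 34)*(S - 314/S) = (34 + S)*(S - 314/S))
q = -2530
1/(R(f) + (39091 - q)) = 1/((-314 + 144² - 10676/144 + 34*144) + (39091 - 1*(-2530))) = 1/((-314 + 20736 - 10676*1/144 + 4896) + (39091 + 2530)) = 1/((-314 + 20736 - 2669/36 + 4896) + 41621) = 1/(908779/36 + 41621) = 1/(2407135/36) = 36/2407135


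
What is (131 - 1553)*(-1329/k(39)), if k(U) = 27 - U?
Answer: -314973/2 ≈ -1.5749e+5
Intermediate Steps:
(131 - 1553)*(-1329/k(39)) = (131 - 1553)*(-1329/(27 - 1*39)) = -(-1889838)/(27 - 39) = -(-1889838)/(-12) = -(-1889838)*(-1)/12 = -1422*443/4 = -314973/2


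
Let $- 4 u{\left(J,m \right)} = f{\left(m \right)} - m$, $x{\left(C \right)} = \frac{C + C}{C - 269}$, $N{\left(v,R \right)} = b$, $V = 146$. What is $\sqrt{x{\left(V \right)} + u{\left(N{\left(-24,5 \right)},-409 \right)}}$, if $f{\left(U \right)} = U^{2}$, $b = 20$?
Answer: $\frac{i \sqrt{2537125674}}{246} \approx 204.76 i$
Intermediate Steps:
$N{\left(v,R \right)} = 20$
$x{\left(C \right)} = \frac{2 C}{-269 + C}$
$u{\left(J,m \right)} = - \frac{m^{2}}{4} + \frac{m}{4}$ ($u{\left(J,m \right)} = - \frac{m^{2} - m}{4} = - \frac{m^{2}}{4} + \frac{m}{4}$)
$\sqrt{x{\left(V \right)} + u{\left(N{\left(-24,5 \right)},-409 \right)}} = \sqrt{2 \cdot 146 \frac{1}{-269 + 146} + \frac{1}{4} \left(-409\right) \left(1 - -409\right)} = \sqrt{2 \cdot 146 \frac{1}{-123} + \frac{1}{4} \left(-409\right) \left(1 + 409\right)} = \sqrt{2 \cdot 146 \left(- \frac{1}{123}\right) + \frac{1}{4} \left(-409\right) 410} = \sqrt{- \frac{292}{123} - \frac{83845}{2}} = \sqrt{- \frac{10313519}{246}} = \frac{i \sqrt{2537125674}}{246}$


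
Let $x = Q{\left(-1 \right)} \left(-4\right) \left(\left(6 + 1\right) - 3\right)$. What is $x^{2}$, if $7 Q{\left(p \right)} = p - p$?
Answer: $0$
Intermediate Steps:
$Q{\left(p \right)} = 0$ ($Q{\left(p \right)} = \frac{p - p}{7} = \frac{1}{7} \cdot 0 = 0$)
$x = 0$ ($x = 0 \left(-4\right) \left(\left(6 + 1\right) - 3\right) = 0 \left(7 - 3\right) = 0 \cdot 4 = 0$)
$x^{2} = 0^{2} = 0$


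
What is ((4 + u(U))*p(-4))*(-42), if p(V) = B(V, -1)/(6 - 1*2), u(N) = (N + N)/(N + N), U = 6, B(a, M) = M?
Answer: 105/2 ≈ 52.500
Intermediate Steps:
u(N) = 1 (u(N) = (2*N)/((2*N)) = (2*N)*(1/(2*N)) = 1)
p(V) = -1/4 (p(V) = -1/(6 - 1*2) = -1/(6 - 2) = -1/4)
((4 + u(U))*p(-4))*(-42) = ((4 + 1)*(-1/4))*(-42) = (5*(-1/4))*(-42) = -5/4*(-42) = 105/2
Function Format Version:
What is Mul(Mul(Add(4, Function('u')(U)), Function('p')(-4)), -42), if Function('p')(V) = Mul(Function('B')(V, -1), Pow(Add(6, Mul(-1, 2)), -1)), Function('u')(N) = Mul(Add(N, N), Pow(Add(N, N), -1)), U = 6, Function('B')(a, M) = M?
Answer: Rational(105, 2) ≈ 52.500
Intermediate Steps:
Function('u')(N) = 1 (Function('u')(N) = Mul(Mul(2, N), Pow(Mul(2, N), -1)) = Mul(Mul(2, N), Mul(Rational(1, 2), Pow(N, -1))) = 1)
Function('p')(V) = Rational(-1, 4) (Function('p')(V) = Mul(-1, Pow(Add(6, Mul(-1, 2)), -1)) = Mul(-1, Pow(Add(6, -2), -1)) = Mul(-1, Pow(4, -1)) = Mul(-1, Rational(1, 4)) = Rational(-1, 4))
Mul(Mul(Add(4, Function('u')(U)), Function('p')(-4)), -42) = Mul(Mul(Add(4, 1), Rational(-1, 4)), -42) = Mul(Mul(5, Rational(-1, 4)), -42) = Mul(Rational(-5, 4), -42) = Rational(105, 2)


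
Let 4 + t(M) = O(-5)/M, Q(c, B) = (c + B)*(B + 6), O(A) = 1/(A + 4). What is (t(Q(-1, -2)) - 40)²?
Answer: 277729/144 ≈ 1928.7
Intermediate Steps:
O(A) = 1/(4 + A)
Q(c, B) = (6 + B)*(B + c) (Q(c, B) = (B + c)*(6 + B) = (6 + B)*(B + c))
t(M) = -4 - 1/M (t(M) = -4 + 1/((4 - 5)*M) = -4 + 1/((-1)*M) = -4 - 1/M)
(t(Q(-1, -2)) - 40)² = ((-4 - 1/((-2)² + 6*(-2) + 6*(-1) - 2*(-1))) - 40)² = ((-4 - 1/(4 - 12 - 6 + 2)) - 40)² = ((-4 - 1/(-12)) - 40)² = ((-4 - 1*(-1/12)) - 40)² = ((-4 + 1/12) - 40)² = (-47/12 - 40)² = (-527/12)² = 277729/144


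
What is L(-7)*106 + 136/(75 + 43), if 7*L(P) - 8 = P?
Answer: 6730/413 ≈ 16.295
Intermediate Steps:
L(P) = 8/7 + P/7
L(-7)*106 + 136/(75 + 43) = (8/7 + (⅐)*(-7))*106 + 136/(75 + 43) = (8/7 - 1)*106 + 136/118 = (⅐)*106 + 136*(1/118) = 106/7 + 68/59 = 6730/413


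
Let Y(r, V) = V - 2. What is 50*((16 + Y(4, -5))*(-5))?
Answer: -2250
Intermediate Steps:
Y(r, V) = -2 + V
50*((16 + Y(4, -5))*(-5)) = 50*((16 + (-2 - 5))*(-5)) = 50*((16 - 7)*(-5)) = 50*(9*(-5)) = 50*(-45) = -2250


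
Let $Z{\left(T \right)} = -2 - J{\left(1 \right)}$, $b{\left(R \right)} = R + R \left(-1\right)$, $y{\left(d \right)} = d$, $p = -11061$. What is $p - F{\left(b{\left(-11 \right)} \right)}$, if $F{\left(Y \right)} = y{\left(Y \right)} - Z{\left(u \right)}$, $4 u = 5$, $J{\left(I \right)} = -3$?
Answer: $-11060$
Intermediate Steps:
$u = \frac{5}{4}$ ($u = \frac{1}{4} \cdot 5 = \frac{5}{4} \approx 1.25$)
$b{\left(R \right)} = 0$ ($b{\left(R \right)} = R - R = 0$)
$Z{\left(T \right)} = 1$ ($Z{\left(T \right)} = -2 - -3 = -2 + 3 = 1$)
$F{\left(Y \right)} = -1 + Y$ ($F{\left(Y \right)} = Y - 1 = -1 + Y$)
$p - F{\left(b{\left(-11 \right)} \right)} = -11061 - \left(-1 + 0\right) = -11061 - -1 = -11061 + 1 = -11060$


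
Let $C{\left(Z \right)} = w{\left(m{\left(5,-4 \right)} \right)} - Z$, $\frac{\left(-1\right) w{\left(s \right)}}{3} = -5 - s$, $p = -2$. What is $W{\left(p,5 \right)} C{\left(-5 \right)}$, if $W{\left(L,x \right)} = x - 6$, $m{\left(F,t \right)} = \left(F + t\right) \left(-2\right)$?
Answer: $-14$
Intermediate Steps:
$m{\left(F,t \right)} = - 2 F - 2 t$
$W{\left(L,x \right)} = -6 + x$ ($W{\left(L,x \right)} = x - 6 = -6 + x$)
$w{\left(s \right)} = 15 + 3 s$ ($w{\left(s \right)} = - 3 \left(-5 - s\right) = 15 + 3 s$)
$C{\left(Z \right)} = 9 - Z$ ($C{\left(Z \right)} = \left(15 + 3 \left(\left(-2\right) 5 - -8\right)\right) - Z = \left(15 + 3 \left(-10 + 8\right)\right) - Z = \left(15 + 3 \left(-2\right)\right) - Z = \left(15 - 6\right) - Z = 9 - Z$)
$W{\left(p,5 \right)} C{\left(-5 \right)} = \left(-6 + 5\right) \left(9 - -5\right) = - (9 + 5) = \left(-1\right) 14 = -14$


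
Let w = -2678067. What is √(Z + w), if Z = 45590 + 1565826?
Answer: I*√1066651 ≈ 1032.8*I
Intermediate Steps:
Z = 1611416
√(Z + w) = √(1611416 - 2678067) = √(-1066651) = I*√1066651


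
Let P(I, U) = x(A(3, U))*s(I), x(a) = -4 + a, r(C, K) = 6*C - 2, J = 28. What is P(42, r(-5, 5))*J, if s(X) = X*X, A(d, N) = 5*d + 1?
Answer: 592704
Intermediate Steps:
A(d, N) = 1 + 5*d
s(X) = X²
r(C, K) = -2 + 6*C
P(I, U) = 12*I² (P(I, U) = (-4 + (1 + 5*3))*I² = (-4 + (1 + 15))*I² = (-4 + 16)*I² = 12*I²)
P(42, r(-5, 5))*J = (12*42²)*28 = (12*1764)*28 = 21168*28 = 592704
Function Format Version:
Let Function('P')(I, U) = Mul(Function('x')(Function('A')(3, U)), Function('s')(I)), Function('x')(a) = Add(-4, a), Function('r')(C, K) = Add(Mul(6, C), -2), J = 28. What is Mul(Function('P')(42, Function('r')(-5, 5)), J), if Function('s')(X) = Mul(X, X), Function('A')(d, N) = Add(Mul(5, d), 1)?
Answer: 592704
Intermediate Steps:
Function('A')(d, N) = Add(1, Mul(5, d))
Function('s')(X) = Pow(X, 2)
Function('r')(C, K) = Add(-2, Mul(6, C))
Function('P')(I, U) = Mul(12, Pow(I, 2)) (Function('P')(I, U) = Mul(Add(-4, Add(1, Mul(5, 3))), Pow(I, 2)) = Mul(Add(-4, Add(1, 15)), Pow(I, 2)) = Mul(Add(-4, 16), Pow(I, 2)) = Mul(12, Pow(I, 2)))
Mul(Function('P')(42, Function('r')(-5, 5)), J) = Mul(Mul(12, Pow(42, 2)), 28) = Mul(Mul(12, 1764), 28) = Mul(21168, 28) = 592704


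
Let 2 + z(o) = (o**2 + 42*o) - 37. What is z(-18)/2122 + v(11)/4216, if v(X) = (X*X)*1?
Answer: -864487/4473176 ≈ -0.19326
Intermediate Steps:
v(X) = X**2 (v(X) = X**2*1 = X**2)
z(o) = -39 + o**2 + 42*o (z(o) = -2 + ((o**2 + 42*o) - 37) = -2 + (-37 + o**2 + 42*o) = -39 + o**2 + 42*o)
z(-18)/2122 + v(11)/4216 = (-39 + (-18)**2 + 42*(-18))/2122 + 11**2/4216 = (-39 + 324 - 756)*(1/2122) + 121*(1/4216) = -471*1/2122 + 121/4216 = -471/2122 + 121/4216 = -864487/4473176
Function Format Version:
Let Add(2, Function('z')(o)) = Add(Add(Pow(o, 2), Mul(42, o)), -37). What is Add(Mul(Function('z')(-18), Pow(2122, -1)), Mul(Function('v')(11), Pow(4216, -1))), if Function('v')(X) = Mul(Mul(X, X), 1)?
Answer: Rational(-864487, 4473176) ≈ -0.19326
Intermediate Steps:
Function('v')(X) = Pow(X, 2) (Function('v')(X) = Mul(Pow(X, 2), 1) = Pow(X, 2))
Function('z')(o) = Add(-39, Pow(o, 2), Mul(42, o)) (Function('z')(o) = Add(-2, Add(Add(Pow(o, 2), Mul(42, o)), -37)) = Add(-2, Add(-37, Pow(o, 2), Mul(42, o))) = Add(-39, Pow(o, 2), Mul(42, o)))
Add(Mul(Function('z')(-18), Pow(2122, -1)), Mul(Function('v')(11), Pow(4216, -1))) = Add(Mul(Add(-39, Pow(-18, 2), Mul(42, -18)), Pow(2122, -1)), Mul(Pow(11, 2), Pow(4216, -1))) = Add(Mul(Add(-39, 324, -756), Rational(1, 2122)), Mul(121, Rational(1, 4216))) = Add(Mul(-471, Rational(1, 2122)), Rational(121, 4216)) = Add(Rational(-471, 2122), Rational(121, 4216)) = Rational(-864487, 4473176)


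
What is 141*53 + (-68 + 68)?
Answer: 7473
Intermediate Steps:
141*53 + (-68 + 68) = 7473 + 0 = 7473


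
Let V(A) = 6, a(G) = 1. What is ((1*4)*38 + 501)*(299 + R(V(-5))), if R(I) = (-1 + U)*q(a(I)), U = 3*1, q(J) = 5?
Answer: 201777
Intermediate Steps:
U = 3
R(I) = 10 (R(I) = (-1 + 3)*5 = 2*5 = 10)
((1*4)*38 + 501)*(299 + R(V(-5))) = ((1*4)*38 + 501)*(299 + 10) = (4*38 + 501)*309 = (152 + 501)*309 = 653*309 = 201777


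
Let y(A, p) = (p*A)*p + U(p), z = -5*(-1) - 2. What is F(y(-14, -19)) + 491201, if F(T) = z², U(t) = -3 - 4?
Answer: 491210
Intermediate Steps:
z = 3 (z = 5 - 2 = 3)
U(t) = -7
y(A, p) = -7 + A*p² (y(A, p) = (p*A)*p - 7 = (A*p)*p - 7 = A*p² - 7 = -7 + A*p²)
F(T) = 9 (F(T) = 3² = 9)
F(y(-14, -19)) + 491201 = 9 + 491201 = 491210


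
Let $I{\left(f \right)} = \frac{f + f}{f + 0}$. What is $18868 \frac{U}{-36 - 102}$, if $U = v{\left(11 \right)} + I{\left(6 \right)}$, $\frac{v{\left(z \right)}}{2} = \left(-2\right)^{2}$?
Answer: $- \frac{94340}{69} \approx -1367.2$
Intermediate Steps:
$I{\left(f \right)} = 2$ ($I{\left(f \right)} = \frac{2 f}{f} = 2$)
$v{\left(z \right)} = 8$ ($v{\left(z \right)} = 2 \left(-2\right)^{2} = 2 \cdot 4 = 8$)
$U = 10$ ($U = 8 + 2 = 10$)
$18868 \frac{U}{-36 - 102} = 18868 \frac{10}{-36 - 102} = 18868 \frac{10}{-138} = 18868 \cdot 10 \left(- \frac{1}{138}\right) = 18868 \left(- \frac{5}{69}\right) = - \frac{94340}{69}$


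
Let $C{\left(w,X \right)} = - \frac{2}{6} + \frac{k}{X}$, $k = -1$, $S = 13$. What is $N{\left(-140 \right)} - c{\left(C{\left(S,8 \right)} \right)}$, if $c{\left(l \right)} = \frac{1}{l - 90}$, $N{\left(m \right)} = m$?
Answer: $- \frac{303916}{2171} \approx -139.99$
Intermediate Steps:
$C{\left(w,X \right)} = - \frac{1}{3} - \frac{1}{X}$ ($C{\left(w,X \right)} = - \frac{2}{6} - \frac{1}{X} = \left(-2\right) \frac{1}{6} - \frac{1}{X} = - \frac{1}{3} - \frac{1}{X}$)
$c{\left(l \right)} = \frac{1}{-90 + l}$
$N{\left(-140 \right)} - c{\left(C{\left(S,8 \right)} \right)} = -140 - \frac{1}{-90 + \frac{-3 - 8}{3 \cdot 8}} = -140 - \frac{1}{-90 + \frac{1}{3} \cdot \frac{1}{8} \left(-3 - 8\right)} = -140 - \frac{1}{-90 + \frac{1}{3} \cdot \frac{1}{8} \left(-11\right)} = -140 - \frac{1}{-90 - \frac{11}{24}} = -140 - \frac{1}{- \frac{2171}{24}} = -140 - - \frac{24}{2171} = -140 + \frac{24}{2171} = - \frac{303916}{2171}$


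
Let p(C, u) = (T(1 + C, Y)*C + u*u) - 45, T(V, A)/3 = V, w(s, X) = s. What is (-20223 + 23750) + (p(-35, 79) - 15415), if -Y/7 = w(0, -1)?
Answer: -2122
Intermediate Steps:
Y = 0 (Y = -7*0 = 0)
T(V, A) = 3*V
p(C, u) = -45 + u² + C*(3 + 3*C) (p(C, u) = ((3*(1 + C))*C + u*u) - 45 = ((3 + 3*C)*C + u²) - 45 = (C*(3 + 3*C) + u²) - 45 = (u² + C*(3 + 3*C)) - 45 = -45 + u² + C*(3 + 3*C))
(-20223 + 23750) + (p(-35, 79) - 15415) = (-20223 + 23750) + ((-45 + 79² + 3*(-35)*(1 - 35)) - 15415) = 3527 + ((-45 + 6241 + 3*(-35)*(-34)) - 15415) = 3527 + ((-45 + 6241 + 3570) - 15415) = 3527 + (9766 - 15415) = 3527 - 5649 = -2122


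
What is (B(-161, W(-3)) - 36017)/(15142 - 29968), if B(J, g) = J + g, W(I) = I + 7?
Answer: 6029/2471 ≈ 2.4399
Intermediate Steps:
W(I) = 7 + I
(B(-161, W(-3)) - 36017)/(15142 - 29968) = ((-161 + (7 - 3)) - 36017)/(15142 - 29968) = ((-161 + 4) - 36017)/(-14826) = (-157 - 36017)*(-1/14826) = -36174*(-1/14826) = 6029/2471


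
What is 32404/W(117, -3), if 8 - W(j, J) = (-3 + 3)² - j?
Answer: 32404/125 ≈ 259.23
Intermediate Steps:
W(j, J) = 8 + j (W(j, J) = 8 - ((-3 + 3)² - j) = 8 - (0² - j) = 8 - (0 - j) = 8 - (-1)*j = 8 + j)
32404/W(117, -3) = 32404/(8 + 117) = 32404/125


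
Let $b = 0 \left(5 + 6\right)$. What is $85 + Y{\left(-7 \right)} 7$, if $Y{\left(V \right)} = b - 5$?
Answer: $50$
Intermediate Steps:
$b = 0$ ($b = 0 \cdot 11 = 0$)
$Y{\left(V \right)} = -5$ ($Y{\left(V \right)} = 0 - 5 = -5$)
$85 + Y{\left(-7 \right)} 7 = 85 - 35 = 50$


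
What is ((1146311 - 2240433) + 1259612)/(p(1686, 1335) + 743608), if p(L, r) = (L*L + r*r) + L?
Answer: 33098/1074023 ≈ 0.030817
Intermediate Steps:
p(L, r) = L + L**2 + r**2 (p(L, r) = (L**2 + r**2) + L = L + L**2 + r**2)
((1146311 - 2240433) + 1259612)/(p(1686, 1335) + 743608) = ((1146311 - 2240433) + 1259612)/((1686 + 1686**2 + 1335**2) + 743608) = (-1094122 + 1259612)/((1686 + 2842596 + 1782225) + 743608) = 165490/(4626507 + 743608) = 165490/5370115 = 165490*(1/5370115) = 33098/1074023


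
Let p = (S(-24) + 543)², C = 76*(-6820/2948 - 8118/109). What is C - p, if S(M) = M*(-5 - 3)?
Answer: -3987884051/7303 ≈ -5.4606e+5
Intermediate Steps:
S(M) = -8*M (S(M) = M*(-8) = -8*M)
C = -42620876/7303 (C = 76*(-6820*1/2948 - 8118*1/109) = 76*(-155/67 - 8118/109) = 76*(-560801/7303) = -42620876/7303 ≈ -5836.1)
p = 540225 (p = (-8*(-24) + 543)² = (192 + 543)² = 735² = 540225)
C - p = -42620876/7303 - 1*540225 = -42620876/7303 - 540225 = -3987884051/7303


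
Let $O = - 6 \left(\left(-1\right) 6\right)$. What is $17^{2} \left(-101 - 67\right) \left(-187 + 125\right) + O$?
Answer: $3010260$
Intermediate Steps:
$O = 36$ ($O = \left(-6\right) \left(-6\right) = 36$)
$17^{2} \left(-101 - 67\right) \left(-187 + 125\right) + O = 17^{2} \left(-101 - 67\right) \left(-187 + 125\right) + 36 = 289 \left(\left(-168\right) \left(-62\right)\right) + 36 = 289 \cdot 10416 + 36 = 3010224 + 36 = 3010260$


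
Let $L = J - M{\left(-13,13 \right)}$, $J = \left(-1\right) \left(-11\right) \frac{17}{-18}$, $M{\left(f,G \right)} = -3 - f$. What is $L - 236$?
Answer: $- \frac{4615}{18} \approx -256.39$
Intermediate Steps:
$J = - \frac{187}{18}$ ($J = 11 \cdot 17 \left(- \frac{1}{18}\right) = 11 \left(- \frac{17}{18}\right) = - \frac{187}{18} \approx -10.389$)
$L = - \frac{367}{18}$ ($L = - \frac{187}{18} - \left(-3 - -13\right) = - \frac{187}{18} - \left(-3 + 13\right) = - \frac{187}{18} - 10 = - \frac{367}{18} \approx -20.389$)
$L - 236 = - \frac{367}{18} - 236 = - \frac{4615}{18}$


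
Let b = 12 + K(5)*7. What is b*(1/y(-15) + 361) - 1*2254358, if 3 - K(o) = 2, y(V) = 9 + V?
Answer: -13485013/6 ≈ -2.2475e+6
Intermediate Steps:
K(o) = 1 (K(o) = 3 - 1*2 = 3 - 2 = 1)
b = 19 (b = 12 + 1*7 = 12 + 7 = 19)
b*(1/y(-15) + 361) - 1*2254358 = 19*(1/(9 - 15) + 361) - 1*2254358 = 19*(1/(-6) + 361) - 2254358 = 19*(-⅙ + 361) - 2254358 = 19*(2165/6) - 2254358 = 41135/6 - 2254358 = -13485013/6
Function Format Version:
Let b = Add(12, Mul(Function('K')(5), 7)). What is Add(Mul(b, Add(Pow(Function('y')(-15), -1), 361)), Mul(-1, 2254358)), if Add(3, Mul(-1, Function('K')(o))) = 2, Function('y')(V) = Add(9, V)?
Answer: Rational(-13485013, 6) ≈ -2.2475e+6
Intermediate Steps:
Function('K')(o) = 1 (Function('K')(o) = Add(3, Mul(-1, 2)) = Add(3, -2) = 1)
b = 19 (b = Add(12, Mul(1, 7)) = Add(12, 7) = 19)
Add(Mul(b, Add(Pow(Function('y')(-15), -1), 361)), Mul(-1, 2254358)) = Add(Mul(19, Add(Pow(Add(9, -15), -1), 361)), Mul(-1, 2254358)) = Add(Mul(19, Add(Pow(-6, -1), 361)), -2254358) = Add(Mul(19, Add(Rational(-1, 6), 361)), -2254358) = Add(Mul(19, Rational(2165, 6)), -2254358) = Add(Rational(41135, 6), -2254358) = Rational(-13485013, 6)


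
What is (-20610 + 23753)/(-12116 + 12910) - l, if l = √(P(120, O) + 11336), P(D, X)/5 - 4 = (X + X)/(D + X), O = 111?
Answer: 3143/794 - 3*√7484246/77 ≈ -102.63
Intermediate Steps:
P(D, X) = 20 + 10*X/(D + X) (P(D, X) = 20 + 5*((X + X)/(D + X)) = 20 + 5*((2*X)/(D + X)) = 20 + 5*(2*X/(D + X)) = 20 + 10*X/(D + X))
l = 3*√7484246/77 (l = √(10*(2*120 + 3*111)/(120 + 111) + 11336) = √(10*(240 + 333)/231 + 11336) = √(10*(1/231)*573 + 11336) = √(1910/77 + 11336) = √(874782/77) = 3*√7484246/77 ≈ 106.59)
(-20610 + 23753)/(-12116 + 12910) - l = (-20610 + 23753)/(-12116 + 12910) - 3*√7484246/77 = 3143/794 - 3*√7484246/77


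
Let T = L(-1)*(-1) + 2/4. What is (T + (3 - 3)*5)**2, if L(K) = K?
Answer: 9/4 ≈ 2.2500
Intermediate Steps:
T = 3/2 (T = -1*(-1) + 2/4 = 1 + 2*(1/4) = 1 + 1/2 = 3/2 ≈ 1.5000)
(T + (3 - 3)*5)**2 = (3/2 + (3 - 3)*5)**2 = (3/2 + 0*5)**2 = (3/2 + 0)**2 = (3/2)**2 = 9/4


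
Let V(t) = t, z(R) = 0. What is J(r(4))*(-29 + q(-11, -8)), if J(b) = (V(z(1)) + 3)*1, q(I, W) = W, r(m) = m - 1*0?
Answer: -111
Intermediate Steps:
r(m) = m (r(m) = m + 0 = m)
J(b) = 3 (J(b) = (0 + 3)*1 = 3*1 = 3)
J(r(4))*(-29 + q(-11, -8)) = 3*(-29 - 8) = 3*(-37) = -111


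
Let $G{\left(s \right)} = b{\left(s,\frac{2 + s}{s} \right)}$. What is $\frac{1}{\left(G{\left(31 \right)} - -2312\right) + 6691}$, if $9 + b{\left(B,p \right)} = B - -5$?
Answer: $\frac{1}{9030} \approx 0.00011074$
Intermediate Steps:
$b{\left(B,p \right)} = -4 + B$ ($b{\left(B,p \right)} = -9 + \left(B - -5\right) = -9 + \left(B + 5\right) = -9 + \left(5 + B\right) = -4 + B$)
$G{\left(s \right)} = -4 + s$
$\frac{1}{\left(G{\left(31 \right)} - -2312\right) + 6691} = \frac{1}{\left(\left(-4 + 31\right) - -2312\right) + 6691} = \frac{1}{\left(27 + 2312\right) + 6691} = \frac{1}{2339 + 6691} = \frac{1}{9030}$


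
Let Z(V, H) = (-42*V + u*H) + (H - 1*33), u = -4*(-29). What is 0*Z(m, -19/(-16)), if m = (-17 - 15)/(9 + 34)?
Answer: 0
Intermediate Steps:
u = 116
m = -32/43 ≈ -0.74419
Z(V, H) = -33 - 42*V + 117*H (Z(V, H) = (-42*V + 116*H) + (H - 1*33) = (-42*V + 116*H) + (H - 33) = (-42*V + 116*H) + (-33 + H) = -33 - 42*V + 117*H)
0*Z(m, -19/(-16)) = 0*(-33 - 42*(-32/43) + 117*(-19/(-16))) = 0*(-33 + 1344/43 + 117*(-19*(-1/16))) = 0*(-33 + 1344/43 + 117*(19/16)) = 0*(-33 + 1344/43 + 2223/16) = 0*(94389/688) = 0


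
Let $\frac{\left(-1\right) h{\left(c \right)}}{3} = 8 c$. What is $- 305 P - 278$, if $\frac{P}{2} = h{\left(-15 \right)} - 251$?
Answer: $-66768$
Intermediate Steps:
$h{\left(c \right)} = - 24 c$ ($h{\left(c \right)} = - 3 \cdot 8 c = - 24 c$)
$P = 218$ ($P = 2 \left(\left(-24\right) \left(-15\right) - 251\right) = 2 \left(360 - 251\right) = 2 \cdot 109 = 218$)
$- 305 P - 278 = \left(-305\right) 218 - 278 = -66490 - 278 = -66768$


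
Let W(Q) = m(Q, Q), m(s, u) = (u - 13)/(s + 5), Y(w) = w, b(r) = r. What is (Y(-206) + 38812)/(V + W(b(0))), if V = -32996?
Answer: -193030/164993 ≈ -1.1699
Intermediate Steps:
m(s, u) = (-13 + u)/(5 + s)
W(Q) = (-13 + Q)/(5 + Q)
(Y(-206) + 38812)/(V + W(b(0))) = (-206 + 38812)/(-32996 + (-13 + 0)/(5 + 0)) = 38606/(-32996 - 13/5) = 38606/(-164993/5) = 38606*(-5/164993) = -193030/164993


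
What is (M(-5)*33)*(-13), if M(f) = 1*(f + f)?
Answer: 4290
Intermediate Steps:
M(f) = 2*f (M(f) = 1*(2*f) = 2*f)
(M(-5)*33)*(-13) = ((2*(-5))*33)*(-13) = -10*33*(-13) = -330*(-13) = 4290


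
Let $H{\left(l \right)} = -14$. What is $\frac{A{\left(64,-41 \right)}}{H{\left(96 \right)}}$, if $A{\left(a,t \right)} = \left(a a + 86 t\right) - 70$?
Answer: $- \frac{250}{7} \approx -35.714$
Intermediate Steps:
$A{\left(a,t \right)} = -70 + a^{2} + 86 t$ ($A{\left(a,t \right)} = \left(a^{2} + 86 t\right) - 70 = -70 + a^{2} + 86 t$)
$\frac{A{\left(64,-41 \right)}}{H{\left(96 \right)}} = \frac{-70 + 64^{2} + 86 \left(-41\right)}{-14} = \left(-70 + 4096 - 3526\right) \left(- \frac{1}{14}\right) = 500 \left(- \frac{1}{14}\right) = - \frac{250}{7}$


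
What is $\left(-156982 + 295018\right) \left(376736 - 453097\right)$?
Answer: $-10540566996$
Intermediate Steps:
$\left(-156982 + 295018\right) \left(376736 - 453097\right) = 138036 \left(-76361\right) = -10540566996$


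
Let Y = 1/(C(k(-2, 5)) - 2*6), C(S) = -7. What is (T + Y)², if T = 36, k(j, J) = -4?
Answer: 466489/361 ≈ 1292.2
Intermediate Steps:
Y = -1/19 (Y = 1/(-7 - 2*6) = 1/(-7 - 12) = 1/(-19) = -1/19 ≈ -0.052632)
(T + Y)² = (36 - 1/19)² = (683/19)² = 466489/361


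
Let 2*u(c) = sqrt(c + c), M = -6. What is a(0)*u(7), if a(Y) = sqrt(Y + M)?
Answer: I*sqrt(21) ≈ 4.5826*I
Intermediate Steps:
a(Y) = sqrt(-6 + Y) (a(Y) = sqrt(Y - 6) = sqrt(-6 + Y))
u(c) = sqrt(2)*sqrt(c)/2 (u(c) = sqrt(c + c)/2 = sqrt(2*c)/2 = (sqrt(2)*sqrt(c))/2 = sqrt(2)*sqrt(c)/2)
a(0)*u(7) = sqrt(-6 + 0)*(sqrt(2)*sqrt(7)/2) = sqrt(-6)*(sqrt(14)/2) = (I*sqrt(6))*(sqrt(14)/2) = I*sqrt(21)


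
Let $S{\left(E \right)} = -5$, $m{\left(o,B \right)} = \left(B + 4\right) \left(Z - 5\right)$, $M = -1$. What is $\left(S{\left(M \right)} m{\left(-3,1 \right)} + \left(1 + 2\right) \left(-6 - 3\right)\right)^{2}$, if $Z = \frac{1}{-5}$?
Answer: $10609$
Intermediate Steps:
$Z = - \frac{1}{5} \approx -0.2$
$m{\left(o,B \right)} = - \frac{104}{5} - \frac{26 B}{5}$ ($m{\left(o,B \right)} = \left(B + 4\right) \left(- \frac{1}{5} - 5\right) = \left(4 + B\right) \left(- \frac{26}{5}\right) = - \frac{104}{5} - \frac{26 B}{5}$)
$\left(S{\left(M \right)} m{\left(-3,1 \right)} + \left(1 + 2\right) \left(-6 - 3\right)\right)^{2} = \left(- 5 \left(- \frac{104}{5} - \frac{26}{5}\right) + \left(1 + 2\right) \left(-6 - 3\right)\right)^{2} = \left(- 5 \left(- \frac{104}{5} - \frac{26}{5}\right) + 3 \left(-9\right)\right)^{2} = \left(\left(-5\right) \left(-26\right) - 27\right)^{2} = \left(130 - 27\right)^{2} = 103^{2} = 10609$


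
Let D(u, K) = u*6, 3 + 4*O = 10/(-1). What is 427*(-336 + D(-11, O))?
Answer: -171654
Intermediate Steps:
O = -13/4 (O = -¾ + (10/(-1))/4 = -¾ + (10*(-1))/4 = -¾ + (¼)*(-10) = -¾ - 5/2 = -13/4 ≈ -3.2500)
D(u, K) = 6*u
427*(-336 + D(-11, O)) = 427*(-336 + 6*(-11)) = 427*(-336 - 66) = 427*(-402) = -171654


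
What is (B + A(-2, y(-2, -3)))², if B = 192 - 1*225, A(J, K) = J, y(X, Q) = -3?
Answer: 1225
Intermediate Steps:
B = -33 (B = 192 - 225 = -33)
(B + A(-2, y(-2, -3)))² = (-33 - 2)² = (-35)² = 1225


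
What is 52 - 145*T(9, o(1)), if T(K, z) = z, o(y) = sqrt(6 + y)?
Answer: 52 - 145*sqrt(7) ≈ -331.63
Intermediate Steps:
52 - 145*T(9, o(1)) = 52 - 145*sqrt(6 + 1) = 52 - 145*sqrt(7)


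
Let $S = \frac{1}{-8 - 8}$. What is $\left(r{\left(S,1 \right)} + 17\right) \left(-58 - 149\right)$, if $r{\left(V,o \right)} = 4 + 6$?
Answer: $-5589$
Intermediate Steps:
$S = - \frac{1}{16}$ ($S = \frac{1}{-16} = - \frac{1}{16} \approx -0.0625$)
$r{\left(V,o \right)} = 10$
$\left(r{\left(S,1 \right)} + 17\right) \left(-58 - 149\right) = \left(10 + 17\right) \left(-58 - 149\right) = 27 \left(-207\right) = -5589$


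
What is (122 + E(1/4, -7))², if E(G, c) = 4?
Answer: 15876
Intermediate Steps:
(122 + E(1/4, -7))² = (122 + 4)² = 126² = 15876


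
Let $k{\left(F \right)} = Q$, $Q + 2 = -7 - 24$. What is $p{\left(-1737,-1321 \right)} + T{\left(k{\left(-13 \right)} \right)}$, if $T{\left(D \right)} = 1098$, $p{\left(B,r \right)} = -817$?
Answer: $281$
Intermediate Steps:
$Q = -33$ ($Q = -2 - 31 = -33$)
$k{\left(F \right)} = -33$
$p{\left(-1737,-1321 \right)} + T{\left(k{\left(-13 \right)} \right)} = -817 + 1098 = 281$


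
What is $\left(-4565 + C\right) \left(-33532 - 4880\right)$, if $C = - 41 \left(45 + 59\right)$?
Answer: $339139548$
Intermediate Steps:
$C = -4264$ ($C = \left(-41\right) 104 = -4264$)
$\left(-4565 + C\right) \left(-33532 - 4880\right) = \left(-4565 - 4264\right) \left(-33532 - 4880\right) = \left(-8829\right) \left(-38412\right) = 339139548$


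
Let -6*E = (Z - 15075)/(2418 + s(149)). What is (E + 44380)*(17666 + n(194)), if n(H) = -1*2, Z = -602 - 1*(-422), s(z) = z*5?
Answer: 2479610186880/3163 ≈ 7.8394e+8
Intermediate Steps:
s(z) = 5*z
Z = -180 (Z = -602 + 422 = -180)
n(H) = -2
E = 5085/6326 (E = -(-180 - 15075)/(6*(2418 + 5*149)) = -(-5085)/(2*(2418 + 745)) = -(-5085)/(2*3163) = -⅙*(-15255/3163) = 5085/6326 ≈ 0.80383)
(E + 44380)*(17666 + n(194)) = (5085/6326 + 44380)*(17666 - 2) = (280752965/6326)*17664 = 2479610186880/3163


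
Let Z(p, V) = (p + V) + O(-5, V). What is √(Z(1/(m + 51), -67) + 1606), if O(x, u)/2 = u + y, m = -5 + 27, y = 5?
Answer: 8*√117822/73 ≈ 37.617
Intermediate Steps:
m = 22
O(x, u) = 10 + 2*u (O(x, u) = 2*(u + 5) = 2*(5 + u) = 10 + 2*u)
Z(p, V) = 10 + p + 3*V (Z(p, V) = (p + V) + (10 + 2*V) = (V + p) + (10 + 2*V) = 10 + p + 3*V)
√(Z(1/(m + 51), -67) + 1606) = √((10 + 1/(22 + 51) + 3*(-67)) + 1606) = √((10 + 1/73 - 201) + 1606) = √(-13942/73 + 1606) = √(103296/73) = 8*√117822/73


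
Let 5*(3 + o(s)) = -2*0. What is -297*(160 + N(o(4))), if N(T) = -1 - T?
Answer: -48114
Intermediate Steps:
o(s) = -3 (o(s) = -3 + (-2*0)/5 = -3 + (1/5)*0 = -3 + 0 = -3)
-297*(160 + N(o(4))) = -297*(160 + (-1 - 1*(-3))) = -297*(160 + (-1 + 3)) = -297*(160 + 2) = -297*162 = -48114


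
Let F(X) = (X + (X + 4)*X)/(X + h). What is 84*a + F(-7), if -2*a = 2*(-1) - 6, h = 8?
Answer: 350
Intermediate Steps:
a = 4 (a = -(2*(-1) - 6)/2 = -(-2 - 6)/2 = -½*(-8) = 4)
F(X) = (X + X*(4 + X))/(8 + X) (F(X) = (X + (X + 4)*X)/(X + 8) = (X + (4 + X)*X)/(8 + X) = (X + X*(4 + X))/(8 + X))
84*a + F(-7) = 84*4 - 7*(5 - 7)/(8 - 7) = 336 - 7*(-2)/1 = 336 - 7*1*(-2) = 336 + 14 = 350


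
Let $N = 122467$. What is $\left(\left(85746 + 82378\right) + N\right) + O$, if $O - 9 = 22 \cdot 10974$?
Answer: $532028$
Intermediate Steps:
$O = 241437$ ($O = 9 + 22 \cdot 10974 = 9 + 241428 = 241437$)
$\left(\left(85746 + 82378\right) + N\right) + O = \left(\left(85746 + 82378\right) + 122467\right) + 241437 = \left(168124 + 122467\right) + 241437 = 290591 + 241437 = 532028$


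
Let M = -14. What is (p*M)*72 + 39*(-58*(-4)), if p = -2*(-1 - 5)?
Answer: -3048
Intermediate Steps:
p = 12 (p = -2*(-6) = 12)
(p*M)*72 + 39*(-58*(-4)) = (12*(-14))*72 + 39*(-58*(-4)) = -168*72 + 39*232 = -12096 + 9048 = -3048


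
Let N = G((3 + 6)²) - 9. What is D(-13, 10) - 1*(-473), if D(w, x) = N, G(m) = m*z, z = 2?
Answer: 626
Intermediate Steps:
G(m) = 2*m (G(m) = m*2 = 2*m)
N = 153 (N = 2*(3 + 6)² - 9 = 2*9² - 9 = 2*81 - 9 = 162 - 9 = 153)
D(w, x) = 153
D(-13, 10) - 1*(-473) = 153 - 1*(-473) = 153 + 473 = 626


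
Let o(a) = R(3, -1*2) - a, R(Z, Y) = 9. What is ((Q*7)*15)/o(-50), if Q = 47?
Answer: 4935/59 ≈ 83.644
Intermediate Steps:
o(a) = 9 - a
((Q*7)*15)/o(-50) = ((47*7)*15)/(9 - 1*(-50)) = (329*15)/(9 + 50) = 4935/59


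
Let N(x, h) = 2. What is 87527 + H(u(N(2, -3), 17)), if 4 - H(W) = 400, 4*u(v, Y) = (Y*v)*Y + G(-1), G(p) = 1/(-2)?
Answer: 87131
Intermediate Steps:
G(p) = -1/2
u(v, Y) = -1/8 + v*Y**2/4 (u(v, Y) = ((Y*v)*Y - 1/2)/4 = (v*Y**2 - 1/2)/4 = (-1/2 + v*Y**2)/4 = -1/8 + v*Y**2/4)
H(W) = -396 (H(W) = 4 - 1*400 = 4 - 400 = -396)
87527 + H(u(N(2, -3), 17)) = 87527 - 396 = 87131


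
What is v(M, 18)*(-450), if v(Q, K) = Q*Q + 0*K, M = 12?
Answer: -64800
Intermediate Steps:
v(Q, K) = Q² (v(Q, K) = Q² + 0 = Q²)
v(M, 18)*(-450) = 12²*(-450) = 144*(-450) = -64800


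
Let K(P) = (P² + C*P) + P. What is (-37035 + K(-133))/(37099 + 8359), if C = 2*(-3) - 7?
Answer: -8875/22729 ≈ -0.39047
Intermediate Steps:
C = -13 (C = -6 - 7 = -13)
K(P) = P² - 12*P (K(P) = (P² - 13*P) + P = P² - 12*P)
(-37035 + K(-133))/(37099 + 8359) = (-37035 - 133*(-12 - 133))/(37099 + 8359) = (-37035 - 133*(-145))/45458 = (-37035 + 19285)*(1/45458) = -17750*1/45458 = -8875/22729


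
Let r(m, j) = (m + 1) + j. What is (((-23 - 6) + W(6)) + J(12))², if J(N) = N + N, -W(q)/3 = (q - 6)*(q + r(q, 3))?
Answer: 25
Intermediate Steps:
r(m, j) = 1 + j + m (r(m, j) = (1 + m) + j = 1 + j + m)
W(q) = -3*(-6 + q)*(4 + 2*q) (W(q) = -3*(q - 6)*(q + (1 + 3 + q)) = -3*(-6 + q)*(q + (4 + q)) = -3*(-6 + q)*(4 + 2*q))
J(N) = 2*N
(((-23 - 6) + W(6)) + J(12))² = (((-23 - 6) + (72 - 6*6² + 24*6)) + 2*12)² = ((-29 + (72 - 6*36 + 144)) + 24)² = ((-29 + (72 - 216 + 144)) + 24)² = ((-29 + 0) + 24)² = (-29 + 24)² = (-5)² = 25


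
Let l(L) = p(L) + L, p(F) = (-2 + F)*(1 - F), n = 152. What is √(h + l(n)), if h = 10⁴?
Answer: I*√12498 ≈ 111.79*I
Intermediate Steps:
h = 10000
p(F) = (1 - F)*(-2 + F)
l(L) = -2 - L² + 4*L (l(L) = (-2 - L² + 3*L) + L = -2 - L² + 4*L)
√(h + l(n)) = √(10000 + (-2 - 1*152² + 4*152)) = √(10000 + (-2 - 1*23104 + 608)) = √(10000 + (-2 - 23104 + 608)) = √(10000 - 22498) = √(-12498) = I*√12498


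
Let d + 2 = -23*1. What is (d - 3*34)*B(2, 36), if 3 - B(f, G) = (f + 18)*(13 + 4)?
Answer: 42799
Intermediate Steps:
B(f, G) = -303 - 17*f (B(f, G) = 3 - (f + 18)*(13 + 4) = 3 - (18 + f)*17 = 3 - (306 + 17*f) = 3 + (-306 - 17*f) = -303 - 17*f)
d = -25 (d = -2 - 23*1 = -2 - 23 = -25)
(d - 3*34)*B(2, 36) = (-25 - 3*34)*(-303 - 17*2) = (-25 - 102)*(-303 - 34) = -127*(-337) = 42799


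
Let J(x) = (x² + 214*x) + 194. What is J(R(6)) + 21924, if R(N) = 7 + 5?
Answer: 24830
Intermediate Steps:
R(N) = 12
J(x) = 194 + x² + 214*x
J(R(6)) + 21924 = (194 + 12² + 214*12) + 21924 = (194 + 144 + 2568) + 21924 = 2906 + 21924 = 24830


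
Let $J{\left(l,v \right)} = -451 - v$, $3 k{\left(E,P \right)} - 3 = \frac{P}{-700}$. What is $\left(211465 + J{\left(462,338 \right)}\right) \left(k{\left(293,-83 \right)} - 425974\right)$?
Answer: $- \frac{47114696696173}{525} \approx -8.9742 \cdot 10^{10}$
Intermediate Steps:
$k{\left(E,P \right)} = 1 - \frac{P}{2100}$ ($k{\left(E,P \right)} = 1 + \frac{P \frac{1}{-700}}{3} = 1 + \frac{P \left(- \frac{1}{700}\right)}{3} = 1 + \frac{\left(- \frac{1}{700}\right) P}{3} = 1 - \frac{P}{2100}$)
$\left(211465 + J{\left(462,338 \right)}\right) \left(k{\left(293,-83 \right)} - 425974\right) = \left(211465 - 789\right) \left(\left(1 - - \frac{83}{2100}\right) - 425974\right) = \left(211465 - 789\right) \left(\left(1 + \frac{83}{2100}\right) - 425974\right) = \left(211465 - 789\right) \left(\frac{2183}{2100} - 425974\right) = 210676 \left(- \frac{894543217}{2100}\right) = - \frac{47114696696173}{525}$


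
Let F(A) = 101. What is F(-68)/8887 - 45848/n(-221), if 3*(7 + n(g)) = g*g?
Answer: -304355677/108465835 ≈ -2.8060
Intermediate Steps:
n(g) = -7 + g²/3 (n(g) = -7 + (g*g)/3 = -7 + g²/3)
F(-68)/8887 - 45848/n(-221) = 101/8887 - 45848/(-7 + (⅓)*(-221)²) = 101*(1/8887) - 45848/(-7 + (⅓)*48841) = 101/8887 - 45848/(-7 + 48841/3) = 101/8887 - 45848/48820/3 = 101/8887 - 45848*3/48820 = 101/8887 - 34386/12205 = -304355677/108465835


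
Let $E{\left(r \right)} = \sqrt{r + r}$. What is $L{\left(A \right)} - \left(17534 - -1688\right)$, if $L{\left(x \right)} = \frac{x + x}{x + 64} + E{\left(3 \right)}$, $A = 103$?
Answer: $- \frac{3209868}{167} + \sqrt{6} \approx -19218.0$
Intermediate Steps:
$E{\left(r \right)} = \sqrt{2} \sqrt{r}$ ($E{\left(r \right)} = \sqrt{2 r} = \sqrt{2} \sqrt{r}$)
$L{\left(x \right)} = \sqrt{6} + \frac{2 x}{64 + x}$ ($L{\left(x \right)} = \frac{x + x}{x + 64} + \sqrt{2} \sqrt{3} = \frac{2 x}{64 + x} + \sqrt{6} = \sqrt{6} + \frac{2 x}{64 + x}$)
$L{\left(A \right)} - \left(17534 - -1688\right) = \frac{2 \cdot 103 + 64 \sqrt{6} + 103 \sqrt{6}}{64 + 103} - \left(17534 - -1688\right) = \frac{206 + 64 \sqrt{6} + 103 \sqrt{6}}{167} - 19222 = \frac{206 + 167 \sqrt{6}}{167} - 19222 = \left(\frac{206}{167} + \sqrt{6}\right) - 19222 = - \frac{3209868}{167} + \sqrt{6}$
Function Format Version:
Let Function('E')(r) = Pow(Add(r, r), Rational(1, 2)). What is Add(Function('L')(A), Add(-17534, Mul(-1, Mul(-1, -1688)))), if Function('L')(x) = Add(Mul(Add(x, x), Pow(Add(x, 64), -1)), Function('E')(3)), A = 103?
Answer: Add(Rational(-3209868, 167), Pow(6, Rational(1, 2))) ≈ -19218.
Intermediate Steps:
Function('E')(r) = Mul(Pow(2, Rational(1, 2)), Pow(r, Rational(1, 2))) (Function('E')(r) = Pow(Mul(2, r), Rational(1, 2)) = Mul(Pow(2, Rational(1, 2)), Pow(r, Rational(1, 2))))
Function('L')(x) = Add(Pow(6, Rational(1, 2)), Mul(2, x, Pow(Add(64, x), -1))) (Function('L')(x) = Add(Mul(Add(x, x), Pow(Add(x, 64), -1)), Mul(Pow(2, Rational(1, 2)), Pow(3, Rational(1, 2)))) = Add(Mul(Mul(2, x), Pow(Add(64, x), -1)), Pow(6, Rational(1, 2))) = Add(Mul(2, x, Pow(Add(64, x), -1)), Pow(6, Rational(1, 2))) = Add(Pow(6, Rational(1, 2)), Mul(2, x, Pow(Add(64, x), -1))))
Add(Function('L')(A), Add(-17534, Mul(-1, Mul(-1, -1688)))) = Add(Mul(Pow(Add(64, 103), -1), Add(Mul(2, 103), Mul(64, Pow(6, Rational(1, 2))), Mul(103, Pow(6, Rational(1, 2))))), Add(-17534, Mul(-1, Mul(-1, -1688)))) = Add(Mul(Pow(167, -1), Add(206, Mul(64, Pow(6, Rational(1, 2))), Mul(103, Pow(6, Rational(1, 2))))), Add(-17534, Mul(-1, 1688))) = Add(Mul(Rational(1, 167), Add(206, Mul(167, Pow(6, Rational(1, 2))))), Add(-17534, -1688)) = Add(Add(Rational(206, 167), Pow(6, Rational(1, 2))), -19222) = Add(Rational(-3209868, 167), Pow(6, Rational(1, 2)))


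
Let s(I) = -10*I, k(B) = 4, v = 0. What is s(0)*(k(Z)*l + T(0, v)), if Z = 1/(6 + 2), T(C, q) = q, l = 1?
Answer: 0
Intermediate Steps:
Z = ⅛ (Z = 1/8 = ⅛ ≈ 0.12500)
s(I) = -10*I (s(I) = -5*2*I = -10*I)
s(0)*(k(Z)*l + T(0, v)) = (-10*0)*(4*1 + 0) = 0*(4 + 0) = 0*4 = 0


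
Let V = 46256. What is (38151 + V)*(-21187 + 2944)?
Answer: -1539836901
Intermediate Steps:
(38151 + V)*(-21187 + 2944) = (38151 + 46256)*(-21187 + 2944) = 84407*(-18243) = -1539836901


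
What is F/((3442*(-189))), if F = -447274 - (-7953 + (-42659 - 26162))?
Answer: 61750/108423 ≈ 0.56953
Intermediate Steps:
F = -370500 (F = -447274 - (-7953 - 68821) = -447274 - 1*(-76774) = -447274 + 76774 = -370500)
F/((3442*(-189))) = -370500/(3442*(-189)) = -370500/(-650538) = -370500*(-1/650538) = 61750/108423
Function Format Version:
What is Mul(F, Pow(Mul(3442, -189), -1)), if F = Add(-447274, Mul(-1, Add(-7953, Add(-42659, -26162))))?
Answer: Rational(61750, 108423) ≈ 0.56953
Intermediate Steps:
F = -370500 (F = Add(-447274, Mul(-1, Add(-7953, -68821))) = Add(-447274, Mul(-1, -76774)) = Add(-447274, 76774) = -370500)
Mul(F, Pow(Mul(3442, -189), -1)) = Mul(-370500, Pow(Mul(3442, -189), -1)) = Mul(-370500, Pow(-650538, -1)) = Mul(-370500, Rational(-1, 650538)) = Rational(61750, 108423)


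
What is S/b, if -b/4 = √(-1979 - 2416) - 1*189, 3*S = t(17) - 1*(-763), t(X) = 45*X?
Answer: 4011/6686 + 191*I*√4395/60174 ≈ 0.59991 + 0.21043*I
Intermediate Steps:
S = 1528/3 (S = (45*17 - 1*(-763))/3 = (765 + 763)/3 = (⅓)*1528 = 1528/3 ≈ 509.33)
b = 756 - 4*I*√4395 (b = -4*(√(-1979 - 2416) - 1*189) = -4*(√(-4395) - 189) = -4*(I*√4395 - 189) = -4*(-189 + I*√4395) = 756 - 4*I*√4395 ≈ 756.0 - 265.18*I)
S/b = 1528/(3*(756 - 4*I*√4395))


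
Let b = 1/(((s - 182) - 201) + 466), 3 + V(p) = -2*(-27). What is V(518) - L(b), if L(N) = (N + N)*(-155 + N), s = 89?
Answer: 781051/14792 ≈ 52.802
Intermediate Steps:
V(p) = 51 (V(p) = -3 - 2*(-27) = -3 + 54 = 51)
b = 1/172 (b = 1/(((89 - 182) - 201) + 466) = 1/((-93 - 201) + 466) = 1/(-294 + 466) = 1/172 ≈ 0.0058140)
L(N) = 2*N*(-155 + N) (L(N) = (2*N)*(-155 + N) = 2*N*(-155 + N))
V(518) - L(b) = 51 - 2*(-155 + 1/172)/172 = 51 - 2*(-26659)/(172*172) = 51 - 1*(-26659/14792) = 51 + 26659/14792 = 781051/14792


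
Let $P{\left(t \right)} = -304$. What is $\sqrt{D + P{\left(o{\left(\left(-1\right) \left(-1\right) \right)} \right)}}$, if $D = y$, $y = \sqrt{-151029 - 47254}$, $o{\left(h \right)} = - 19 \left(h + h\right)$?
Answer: $\sqrt{-304 + i \sqrt{198283}} \approx 10.844 + 20.532 i$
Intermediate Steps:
$o{\left(h \right)} = - 38 h$ ($o{\left(h \right)} = - 19 \cdot 2 h = - 38 h$)
$y = i \sqrt{198283}$ ($y = \sqrt{-198283} = i \sqrt{198283} \approx 445.29 i$)
$D = i \sqrt{198283} \approx 445.29 i$
$\sqrt{D + P{\left(o{\left(\left(-1\right) \left(-1\right) \right)} \right)}} = \sqrt{i \sqrt{198283} - 304} = \sqrt{-304 + i \sqrt{198283}}$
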